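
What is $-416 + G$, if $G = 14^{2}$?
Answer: $-220$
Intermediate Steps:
$G = 196$
$-416 + G = -416 + 196 = -220$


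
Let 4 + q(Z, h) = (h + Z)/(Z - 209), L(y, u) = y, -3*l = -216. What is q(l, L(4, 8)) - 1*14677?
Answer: -2011373/137 ≈ -14682.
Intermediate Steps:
l = 72 (l = -⅓*(-216) = 72)
q(Z, h) = -4 + (Z + h)/(-209 + Z) (q(Z, h) = -4 + (h + Z)/(Z - 209) = -4 + (Z + h)/(-209 + Z))
q(l, L(4, 8)) - 1*14677 = (836 + 4 - 3*72)/(-209 + 72) - 1*14677 = (836 + 4 - 216)/(-137) - 14677 = -1/137*624 - 14677 = -624/137 - 14677 = -2011373/137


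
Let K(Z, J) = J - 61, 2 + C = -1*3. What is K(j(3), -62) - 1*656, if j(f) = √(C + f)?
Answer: -779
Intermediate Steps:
C = -5 (C = -2 - 1*3 = -2 - 3 = -5)
j(f) = √(-5 + f)
K(Z, J) = -61 + J
K(j(3), -62) - 1*656 = (-61 - 62) - 1*656 = -123 - 656 = -779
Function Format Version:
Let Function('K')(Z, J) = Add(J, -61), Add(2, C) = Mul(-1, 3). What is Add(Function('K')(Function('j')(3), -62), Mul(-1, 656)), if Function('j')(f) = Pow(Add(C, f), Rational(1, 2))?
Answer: -779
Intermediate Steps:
C = -5 (C = Add(-2, Mul(-1, 3)) = Add(-2, -3) = -5)
Function('j')(f) = Pow(Add(-5, f), Rational(1, 2))
Function('K')(Z, J) = Add(-61, J)
Add(Function('K')(Function('j')(3), -62), Mul(-1, 656)) = Add(Add(-61, -62), Mul(-1, 656)) = Add(-123, -656) = -779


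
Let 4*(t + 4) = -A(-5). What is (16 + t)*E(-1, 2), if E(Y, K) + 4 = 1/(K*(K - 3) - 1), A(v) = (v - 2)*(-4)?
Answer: -65/3 ≈ -21.667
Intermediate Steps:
A(v) = 8 - 4*v (A(v) = (-2 + v)*(-4) = 8 - 4*v)
E(Y, K) = -4 + 1/(-1 + K*(-3 + K)) (E(Y, K) = -4 + 1/(K*(K - 3) - 1) = -4 + 1/(K*(-3 + K) - 1) = -4 + 1/(-1 + K*(-3 + K)))
t = -11 (t = -4 + (-(8 - 4*(-5)))/4 = -4 + (-(8 + 20))/4 = -4 + (-1*28)/4 = -4 + (1/4)*(-28) = -4 - 7 = -11)
(16 + t)*E(-1, 2) = (16 - 11)*((-5 - 12*2 + 4*2**2)/(1 - 1*2**2 + 3*2)) = 5*((-5 - 24 + 4*4)/(1 - 1*4 + 6)) = 5*((-5 - 24 + 16)/(1 - 4 + 6)) = 5*(-13/3) = -65/3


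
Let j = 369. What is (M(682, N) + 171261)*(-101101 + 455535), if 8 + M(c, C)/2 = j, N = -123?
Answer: 60956622622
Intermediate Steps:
M(c, C) = 722 (M(c, C) = -16 + 2*369 = -16 + 738 = 722)
(M(682, N) + 171261)*(-101101 + 455535) = (722 + 171261)*(-101101 + 455535) = 171983*354434 = 60956622622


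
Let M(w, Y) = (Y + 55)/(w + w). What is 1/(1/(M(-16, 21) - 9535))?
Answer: -76299/8 ≈ -9537.4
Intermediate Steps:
M(w, Y) = (55 + Y)/(2*w) (M(w, Y) = (55 + Y)/((2*w)) = (55 + Y)*(1/(2*w)) = (55 + Y)/(2*w))
1/(1/(M(-16, 21) - 9535)) = 1/(1/((½)*(55 + 21)/(-16) - 9535)) = 1/(1/((½)*(-1/16)*76 - 9535)) = 1/(1/(-19/8 - 9535)) = 1/(1/(-76299/8)) = 1/(-8/76299) = -76299/8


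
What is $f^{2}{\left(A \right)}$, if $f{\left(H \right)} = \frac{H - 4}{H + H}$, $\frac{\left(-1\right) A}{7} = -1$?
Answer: $\frac{9}{196} \approx 0.045918$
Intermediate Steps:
$A = 7$ ($A = \left(-7\right) \left(-1\right) = 7$)
$f{\left(H \right)} = \frac{-4 + H}{2 H}$
$f^{2}{\left(A \right)} = \left(\frac{-4 + 7}{2 \cdot 7}\right)^{2} = \left(\frac{1}{2} \cdot \frac{1}{7} \cdot 3\right)^{2} = \left(\frac{3}{14}\right)^{2} = \frac{9}{196}$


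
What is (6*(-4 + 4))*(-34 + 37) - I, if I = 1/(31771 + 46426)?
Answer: -1/78197 ≈ -1.2788e-5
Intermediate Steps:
I = 1/78197 ≈ 1.2788e-5
(6*(-4 + 4))*(-34 + 37) - I = (6*(-4 + 4))*(-34 + 37) - 1*1/78197 = (6*0)*3 - 1/78197 = 0*3 - 1/78197 = 0 - 1/78197 = -1/78197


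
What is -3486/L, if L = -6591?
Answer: 1162/2197 ≈ 0.52890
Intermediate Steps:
-3486/L = -3486/(-6591) = -3486*(-1/6591) = 1162/2197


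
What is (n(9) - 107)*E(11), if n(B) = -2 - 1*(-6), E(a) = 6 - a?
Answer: 515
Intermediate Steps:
n(B) = 4 (n(B) = -2 + 6 = 4)
(n(9) - 107)*E(11) = (4 - 107)*(6 - 1*11) = -103*(6 - 11) = -103*(-5) = 515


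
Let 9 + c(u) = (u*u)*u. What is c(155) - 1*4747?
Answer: 3719119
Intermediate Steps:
c(u) = -9 + u**3 (c(u) = -9 + (u*u)*u = -9 + u**2*u = -9 + u**3)
c(155) - 1*4747 = (-9 + 155**3) - 1*4747 = (-9 + 3723875) - 4747 = 3723866 - 4747 = 3719119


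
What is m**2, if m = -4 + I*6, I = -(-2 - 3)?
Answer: 676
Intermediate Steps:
I = 5 (I = -1*(-5) = 5)
m = 26 (m = -4 + 5*6 = -4 + 30 = 26)
m**2 = 26**2 = 676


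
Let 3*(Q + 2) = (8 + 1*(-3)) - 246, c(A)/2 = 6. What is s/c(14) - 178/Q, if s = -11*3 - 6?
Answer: -1075/988 ≈ -1.0881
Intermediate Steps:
c(A) = 12 (c(A) = 2*6 = 12)
Q = -247/3 (Q = -2 + ((8 + 1*(-3)) - 246)/3 = -2 + ((8 - 3) - 246)/3 = -2 + (5 - 246)/3 = -2 + (⅓)*(-241) = -2 - 241/3 = -247/3 ≈ -82.333)
s = -39 (s = -33 - 6 = -39)
s/c(14) - 178/Q = -39/12 - 178/(-247/3) = -39*1/12 - 178*(-3/247) = -13/4 + 534/247 = -1075/988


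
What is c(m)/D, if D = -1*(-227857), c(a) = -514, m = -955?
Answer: -514/227857 ≈ -0.0022558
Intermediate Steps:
D = 227857
c(m)/D = -514/227857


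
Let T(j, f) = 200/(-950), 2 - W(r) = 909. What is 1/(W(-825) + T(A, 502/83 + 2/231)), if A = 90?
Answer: -19/17237 ≈ -0.0011023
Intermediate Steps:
W(r) = -907 (W(r) = 2 - 1*909 = 2 - 909 = -907)
T(j, f) = -4/19 (T(j, f) = 200*(-1/950) = -4/19)
1/(W(-825) + T(A, 502/83 + 2/231)) = 1/(-907 - 4/19) = 1/(-17237/19) = -19/17237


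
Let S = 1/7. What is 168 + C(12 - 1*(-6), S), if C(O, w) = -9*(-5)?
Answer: 213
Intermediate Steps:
S = ⅐ ≈ 0.14286
C(O, w) = 45
168 + C(12 - 1*(-6), S) = 168 + 45 = 213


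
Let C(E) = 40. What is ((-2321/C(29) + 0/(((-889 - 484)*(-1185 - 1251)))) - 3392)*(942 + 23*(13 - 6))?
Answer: -152215103/40 ≈ -3.8054e+6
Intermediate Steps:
((-2321/C(29) + 0/(((-889 - 484)*(-1185 - 1251)))) - 3392)*(942 + 23*(13 - 6)) = ((-2321/40 + 0/(((-889 - 484)*(-1185 - 1251)))) - 3392)*(942 + 23*(13 - 6)) = ((-2321*1/40 + 0/((-1373*(-2436)))) - 3392)*(942 + 23*7) = ((-2321/40 + 0/3344628) - 3392)*(942 + 161) = ((-2321/40 + 0*(1/3344628)) - 3392)*1103 = ((-2321/40 + 0) - 3392)*1103 = (-2321/40 - 3392)*1103 = -138001/40*1103 = -152215103/40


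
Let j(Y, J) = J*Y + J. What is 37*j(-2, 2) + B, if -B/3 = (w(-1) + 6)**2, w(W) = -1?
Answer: -149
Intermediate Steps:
B = -75 (B = -3*(-1 + 6)**2 = -3*5**2 = -3*25 = -75)
j(Y, J) = J + J*Y
37*j(-2, 2) + B = 37*(2*(1 - 2)) - 75 = 37*(2*(-1)) - 75 = 37*(-2) - 75 = -74 - 75 = -149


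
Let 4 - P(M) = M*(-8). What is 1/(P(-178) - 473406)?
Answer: -1/474826 ≈ -2.1060e-6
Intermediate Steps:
P(M) = 4 + 8*M (P(M) = 4 - M*(-8) = 4 - (-8)*M = 4 + 8*M)
1/(P(-178) - 473406) = 1/((4 + 8*(-178)) - 473406) = 1/((4 - 1424) - 473406) = 1/(-1420 - 473406) = 1/(-474826) = -1/474826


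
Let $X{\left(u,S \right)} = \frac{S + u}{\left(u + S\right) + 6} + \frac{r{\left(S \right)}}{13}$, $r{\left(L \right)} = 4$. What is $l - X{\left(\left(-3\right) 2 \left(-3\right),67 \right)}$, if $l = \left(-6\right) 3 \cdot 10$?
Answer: $- \frac{16493}{91} \approx -181.24$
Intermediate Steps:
$l = -180$ ($l = \left(-18\right) 10 = -180$)
$X{\left(u,S \right)} = \frac{4}{13} + \frac{S + u}{6 + S + u}$ ($X{\left(u,S \right)} = \frac{S + u}{\left(u + S\right) + 6} + \frac{4}{13} = \frac{S + u}{\left(S + u\right) + 6} + 4 \cdot \frac{1}{13} = \frac{S + u}{6 + S + u} + \frac{4}{13} = \frac{4}{13} + \frac{S + u}{6 + S + u}$)
$l - X{\left(\left(-3\right) 2 \left(-3\right),67 \right)} = -180 - \frac{24 + 17 \cdot 67 + 17 \left(-3\right) 2 \left(-3\right)}{13 \left(6 + 67 + \left(-3\right) 2 \left(-3\right)\right)} = -180 - \frac{24 + 1139 + 17 \left(\left(-6\right) \left(-3\right)\right)}{13 \left(6 + 67 - -18\right)} = -180 - \frac{24 + 1139 + 17 \cdot 18}{13 \left(6 + 67 + 18\right)} = -180 - \frac{24 + 1139 + 306}{13 \cdot 91} = -180 - \frac{1}{13} \cdot \frac{1}{91} \cdot 1469 = -180 - \frac{113}{91} = - \frac{16493}{91}$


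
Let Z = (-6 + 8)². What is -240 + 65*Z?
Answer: 20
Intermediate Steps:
Z = 4 (Z = 2² = 4)
-240 + 65*Z = -240 + 65*4 = -240 + 260 = 20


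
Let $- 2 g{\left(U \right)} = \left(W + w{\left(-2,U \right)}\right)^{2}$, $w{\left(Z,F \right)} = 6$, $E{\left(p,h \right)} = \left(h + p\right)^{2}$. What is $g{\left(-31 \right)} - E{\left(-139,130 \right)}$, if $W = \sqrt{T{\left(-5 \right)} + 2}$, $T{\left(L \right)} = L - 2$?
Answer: $- \frac{193}{2} - 6 i \sqrt{5} \approx -96.5 - 13.416 i$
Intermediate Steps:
$T{\left(L \right)} = -2 + L$ ($T{\left(L \right)} = L - 2 = -2 + L$)
$W = i \sqrt{5}$ ($W = \sqrt{\left(-2 - 5\right) + 2} = \sqrt{-7 + 2} = \sqrt{-5} = i \sqrt{5} \approx 2.2361 i$)
$g{\left(U \right)} = - \frac{\left(6 + i \sqrt{5}\right)^{2}}{2}$ ($g{\left(U \right)} = - \frac{\left(i \sqrt{5} + 6\right)^{2}}{2} = - \frac{\left(6 + i \sqrt{5}\right)^{2}}{2}$)
$g{\left(-31 \right)} - E{\left(-139,130 \right)} = - \frac{\left(6 + i \sqrt{5}\right)^{2}}{2} - \left(130 - 139\right)^{2} = - \frac{\left(6 + i \sqrt{5}\right)^{2}}{2} - \left(-9\right)^{2} = - \frac{\left(6 + i \sqrt{5}\right)^{2}}{2} - 81 = -81 - \frac{\left(6 + i \sqrt{5}\right)^{2}}{2}$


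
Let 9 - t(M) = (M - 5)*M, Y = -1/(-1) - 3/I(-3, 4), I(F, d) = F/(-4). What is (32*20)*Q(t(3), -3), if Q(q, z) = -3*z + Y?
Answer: 3840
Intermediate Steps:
I(F, d) = -F/4 (I(F, d) = F*(-¼) = -F/4)
Y = -3 (Y = -1/(-1) - 3/((-¼*(-3))) = -1*(-1) - 3/¾ = 1 - 3*4/3 = 1 - 4 = -3)
t(M) = 9 - M*(-5 + M) (t(M) = 9 - (M - 5)*M = 9 - (-5 + M)*M = 9 - M*(-5 + M))
Q(q, z) = -3 - 3*z (Q(q, z) = -3*z - 3 = -3 - 3*z)
(32*20)*Q(t(3), -3) = (32*20)*(-3 - 3*(-3)) = 640*(-3 + 9) = 640*6 = 3840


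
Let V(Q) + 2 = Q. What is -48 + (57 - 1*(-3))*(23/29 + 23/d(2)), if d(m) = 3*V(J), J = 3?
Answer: 13328/29 ≈ 459.59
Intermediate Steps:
V(Q) = -2 + Q
d(m) = 3 (d(m) = 3*(-2 + 3) = 3*1 = 3)
-48 + (57 - 1*(-3))*(23/29 + 23/d(2)) = -48 + (57 - 1*(-3))*(23/29 + 23/3) = -48 + (57 + 3)*(23*(1/29) + 23*(⅓)) = -48 + 60*(23/29 + 23/3) = -48 + 60*(736/87) = -48 + 14720/29 = 13328/29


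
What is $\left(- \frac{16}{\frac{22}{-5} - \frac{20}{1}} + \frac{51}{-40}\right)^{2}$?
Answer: $\frac{2283121}{5953600} \approx 0.38349$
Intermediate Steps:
$\left(- \frac{16}{\frac{22}{-5} - \frac{20}{1}} + \frac{51}{-40}\right)^{2} = \left(- \frac{16}{22 \left(- \frac{1}{5}\right) - 20} + 51 \left(- \frac{1}{40}\right)\right)^{2} = \left(- \frac{16}{- \frac{22}{5} - 20} - \frac{51}{40}\right)^{2} = \left(- \frac{16}{- \frac{122}{5}} - \frac{51}{40}\right)^{2} = \left(\left(-16\right) \left(- \frac{5}{122}\right) - \frac{51}{40}\right)^{2} = \left(\frac{40}{61} - \frac{51}{40}\right)^{2} = \left(- \frac{1511}{2440}\right)^{2} = \frac{2283121}{5953600}$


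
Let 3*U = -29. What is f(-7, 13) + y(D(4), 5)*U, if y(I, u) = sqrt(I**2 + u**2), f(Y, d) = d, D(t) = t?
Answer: 13 - 29*sqrt(41)/3 ≈ -48.897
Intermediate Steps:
U = -29/3 (U = (1/3)*(-29) = -29/3 ≈ -9.6667)
f(-7, 13) + y(D(4), 5)*U = 13 + sqrt(4**2 + 5**2)*(-29/3) = 13 + sqrt(16 + 25)*(-29/3) = 13 + sqrt(41)*(-29/3) = 13 - 29*sqrt(41)/3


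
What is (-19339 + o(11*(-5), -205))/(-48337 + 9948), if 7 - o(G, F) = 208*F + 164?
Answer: -23144/38389 ≈ -0.60288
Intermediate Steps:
o(G, F) = -157 - 208*F (o(G, F) = 7 - (208*F + 164) = 7 - (164 + 208*F) = 7 + (-164 - 208*F) = -157 - 208*F)
(-19339 + o(11*(-5), -205))/(-48337 + 9948) = (-19339 + (-157 - 208*(-205)))/(-48337 + 9948) = (-19339 + (-157 + 42640))/(-38389) = (-19339 + 42483)*(-1/38389) = 23144*(-1/38389) = -23144/38389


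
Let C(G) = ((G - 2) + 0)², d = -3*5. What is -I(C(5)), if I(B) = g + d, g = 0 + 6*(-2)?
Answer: 27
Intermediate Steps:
d = -15
g = -12 (g = 0 - 12 = -12)
C(G) = (-2 + G)² (C(G) = ((-2 + G) + 0)² = (-2 + G)²)
I(B) = -27 (I(B) = -12 - 15 = -27)
-I(C(5)) = -1*(-27) = 27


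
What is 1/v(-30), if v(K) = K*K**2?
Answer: -1/27000 ≈ -3.7037e-5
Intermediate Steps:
v(K) = K**3
1/v(-30) = 1/((-30)**3) = 1/(-27000) = -1/27000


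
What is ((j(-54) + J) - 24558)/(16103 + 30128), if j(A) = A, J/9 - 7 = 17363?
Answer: 131718/46231 ≈ 2.8491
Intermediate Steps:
J = 156330 (J = 63 + 9*17363 = 63 + 156267 = 156330)
((j(-54) + J) - 24558)/(16103 + 30128) = ((-54 + 156330) - 24558)/(16103 + 30128) = (156276 - 24558)/46231 = 131718*(1/46231) = 131718/46231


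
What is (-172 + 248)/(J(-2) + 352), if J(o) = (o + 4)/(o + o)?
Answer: 8/37 ≈ 0.21622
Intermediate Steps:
J(o) = (4 + o)/(2*o) (J(o) = (4 + o)/((2*o)) = (4 + o)*(1/(2*o)) = (4 + o)/(2*o))
(-172 + 248)/(J(-2) + 352) = (-172 + 248)/((½)*(4 - 2)/(-2) + 352) = 76/((½)*(-½)*2 + 352) = 76/(-½ + 352) = 76/(703/2) = 76*(2/703) = 8/37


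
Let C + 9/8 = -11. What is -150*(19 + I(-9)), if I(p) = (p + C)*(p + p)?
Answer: -119775/2 ≈ -59888.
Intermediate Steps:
C = -97/8 (C = -9/8 - 11 = -97/8 ≈ -12.125)
I(p) = 2*p*(-97/8 + p) (I(p) = (p - 97/8)*(p + p) = (-97/8 + p)*(2*p) = 2*p*(-97/8 + p))
-150*(19 + I(-9)) = -150*(19 + (¼)*(-9)*(-97 + 8*(-9))) = -150*(19 + (¼)*(-9)*(-97 - 72)) = -150*(19 + (¼)*(-9)*(-169)) = -150*(19 + 1521/4) = -150*1597/4 = -119775/2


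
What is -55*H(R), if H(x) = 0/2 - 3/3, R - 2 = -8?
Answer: 55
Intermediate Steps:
R = -6 (R = 2 - 8 = -6)
H(x) = -1 (H(x) = 0*(½) - 3*⅓ = 0 - 1 = -1)
-55*H(R) = -55*(-1) = 55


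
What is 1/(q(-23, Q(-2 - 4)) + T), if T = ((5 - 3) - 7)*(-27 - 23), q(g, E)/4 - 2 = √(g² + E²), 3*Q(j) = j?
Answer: 129/29018 - √533/14509 ≈ 0.0028543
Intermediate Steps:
Q(j) = j/3
q(g, E) = 8 + 4*√(E² + g²) (q(g, E) = 8 + 4*√(g² + E²) = 8 + 4*√(E² + g²))
T = 250 (T = (2 - 7)*(-50) = -5*(-50) = 250)
1/(q(-23, Q(-2 - 4)) + T) = 1/((8 + 4*√(((-2 - 4)/3)² + (-23)²)) + 250) = 1/((8 + 4*√(((⅓)*(-6))² + 529)) + 250) = 1/((8 + 4*√((-2)² + 529)) + 250) = 1/((8 + 4*√(4 + 529)) + 250) = 1/((8 + 4*√533) + 250) = 1/(258 + 4*√533)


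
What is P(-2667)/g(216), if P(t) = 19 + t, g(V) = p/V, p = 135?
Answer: -21184/5 ≈ -4236.8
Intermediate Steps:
g(V) = 135/V
P(-2667)/g(216) = (19 - 2667)/((135/216)) = -2648/(135*(1/216)) = -2648/5/8 = -2648*8/5 = -21184/5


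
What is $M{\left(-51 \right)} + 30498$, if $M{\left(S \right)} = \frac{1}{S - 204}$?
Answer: $\frac{7776989}{255} \approx 30498.0$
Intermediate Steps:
$M{\left(S \right)} = \frac{1}{-204 + S}$
$M{\left(-51 \right)} + 30498 = \frac{1}{-204 - 51} + 30498 = \frac{1}{-255} + 30498 = - \frac{1}{255} + 30498 = \frac{7776989}{255}$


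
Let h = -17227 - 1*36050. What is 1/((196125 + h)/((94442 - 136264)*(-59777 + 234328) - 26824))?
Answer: -3650049373/71424 ≈ -51104.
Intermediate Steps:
h = -53277 (h = -17227 - 36050 = -53277)
1/((196125 + h)/((94442 - 136264)*(-59777 + 234328) - 26824)) = 1/((196125 - 53277)/((94442 - 136264)*(-59777 + 234328) - 26824)) = 1/(142848/(-41822*174551 - 26824)) = 1/(142848/(-7300071922 - 26824)) = 1/(142848/(-7300098746)) = 1/(142848*(-1/7300098746)) = 1/(-71424/3650049373) = -3650049373/71424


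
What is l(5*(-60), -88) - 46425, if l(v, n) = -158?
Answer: -46583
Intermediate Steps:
l(5*(-60), -88) - 46425 = -158 - 46425 = -46583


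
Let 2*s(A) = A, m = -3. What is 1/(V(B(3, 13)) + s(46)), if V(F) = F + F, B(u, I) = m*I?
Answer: -1/55 ≈ -0.018182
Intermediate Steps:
s(A) = A/2
B(u, I) = -3*I
V(F) = 2*F
1/(V(B(3, 13)) + s(46)) = 1/(2*(-3*13) + (½)*46) = 1/(2*(-39) + 23) = 1/(-78 + 23) = 1/(-55) = -1/55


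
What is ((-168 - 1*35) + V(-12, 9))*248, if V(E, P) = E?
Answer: -53320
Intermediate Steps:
((-168 - 1*35) + V(-12, 9))*248 = ((-168 - 1*35) - 12)*248 = ((-168 - 35) - 12)*248 = (-203 - 12)*248 = -215*248 = -53320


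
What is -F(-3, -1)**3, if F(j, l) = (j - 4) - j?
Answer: 64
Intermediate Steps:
F(j, l) = -4 (F(j, l) = (-4 + j) - j = -4)
-F(-3, -1)**3 = -1*(-4)**3 = -1*(-64) = 64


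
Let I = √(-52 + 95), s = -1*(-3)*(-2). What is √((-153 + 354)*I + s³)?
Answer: √(-216 + 201*√43) ≈ 33.197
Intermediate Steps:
s = -6 (s = 3*(-2) = -6)
I = √43 ≈ 6.5574
√((-153 + 354)*I + s³) = √((-153 + 354)*√43 + (-6)³) = √(201*√43 - 216) = √(-216 + 201*√43)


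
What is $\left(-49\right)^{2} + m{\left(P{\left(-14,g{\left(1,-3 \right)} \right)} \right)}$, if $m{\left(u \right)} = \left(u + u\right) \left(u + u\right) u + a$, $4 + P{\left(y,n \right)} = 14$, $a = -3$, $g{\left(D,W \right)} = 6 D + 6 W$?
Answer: $6398$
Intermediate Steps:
$P{\left(y,n \right)} = 10$ ($P{\left(y,n \right)} = -4 + 14 = 10$)
$m{\left(u \right)} = -3 + 4 u^{3}$ ($m{\left(u \right)} = \left(u + u\right) \left(u + u\right) u - 3 = 2 u 2 u u - 3 = 4 u^{2} u - 3 = 4 u^{3} - 3 = -3 + 4 u^{3}$)
$\left(-49\right)^{2} + m{\left(P{\left(-14,g{\left(1,-3 \right)} \right)} \right)} = \left(-49\right)^{2} - \left(3 - 4 \cdot 10^{3}\right) = 2401 + \left(-3 + 4 \cdot 1000\right) = 2401 + \left(-3 + 4000\right) = 2401 + 3997 = 6398$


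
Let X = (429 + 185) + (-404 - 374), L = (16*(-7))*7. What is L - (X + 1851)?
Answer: -2471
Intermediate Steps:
L = -784 (L = -112*7 = -784)
X = -164 (X = 614 - 778 = -164)
L - (X + 1851) = -784 - (-164 + 1851) = -784 - 1*1687 = -784 - 1687 = -2471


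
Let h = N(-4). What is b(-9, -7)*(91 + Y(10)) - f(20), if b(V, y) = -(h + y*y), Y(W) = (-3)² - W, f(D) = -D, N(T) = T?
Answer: -4030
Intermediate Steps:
h = -4
Y(W) = 9 - W
b(V, y) = 4 - y² (b(V, y) = -(-4 + y*y) = -(-4 + y²) = 4 - y²)
b(-9, -7)*(91 + Y(10)) - f(20) = (4 - 1*(-7)²)*(91 + (9 - 1*10)) - (-1)*20 = (4 - 1*49)*(91 + (9 - 10)) - 1*(-20) = (4 - 49)*(91 - 1) + 20 = -45*90 + 20 = -4050 + 20 = -4030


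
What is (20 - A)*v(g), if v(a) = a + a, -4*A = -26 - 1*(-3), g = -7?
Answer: -399/2 ≈ -199.50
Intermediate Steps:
A = 23/4 (A = -(-26 - 1*(-3))/4 = -(-26 + 3)/4 = -1/4*(-23) = 23/4 ≈ 5.7500)
v(a) = 2*a
(20 - A)*v(g) = (20 - 1*23/4)*(2*(-7)) = (20 - 23/4)*(-14) = (57/4)*(-14) = -399/2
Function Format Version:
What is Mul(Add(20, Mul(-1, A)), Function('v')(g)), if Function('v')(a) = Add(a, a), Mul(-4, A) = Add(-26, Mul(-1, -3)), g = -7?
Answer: Rational(-399, 2) ≈ -199.50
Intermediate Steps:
A = Rational(23, 4) (A = Mul(Rational(-1, 4), Add(-26, Mul(-1, -3))) = Mul(Rational(-1, 4), Add(-26, 3)) = Mul(Rational(-1, 4), -23) = Rational(23, 4) ≈ 5.7500)
Function('v')(a) = Mul(2, a)
Mul(Add(20, Mul(-1, A)), Function('v')(g)) = Mul(Add(20, Mul(-1, Rational(23, 4))), Mul(2, -7)) = Mul(Add(20, Rational(-23, 4)), -14) = Mul(Rational(57, 4), -14) = Rational(-399, 2)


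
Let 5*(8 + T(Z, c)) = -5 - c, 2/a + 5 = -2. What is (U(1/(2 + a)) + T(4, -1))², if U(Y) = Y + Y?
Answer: 52441/900 ≈ 58.268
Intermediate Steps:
a = -2/7 (a = 2/(-5 - 2) = 2/(-7) = 2*(-⅐) = -2/7 ≈ -0.28571)
U(Y) = 2*Y
T(Z, c) = -9 - c/5 (T(Z, c) = -8 + (-5 - c)/5 = -8 + (-1 - c/5) = -9 - c/5)
(U(1/(2 + a)) + T(4, -1))² = (2/(2 - 2/7) + (-9 - ⅕*(-1)))² = (2/(12/7) + (-9 + ⅕))² = (2*(7/12) - 44/5)² = (7/6 - 44/5)² = (-229/30)² = 52441/900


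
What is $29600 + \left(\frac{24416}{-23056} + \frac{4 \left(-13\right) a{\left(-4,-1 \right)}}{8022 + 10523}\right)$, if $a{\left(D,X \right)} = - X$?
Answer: $\frac{790982637398}{26723345} \approx 29599.0$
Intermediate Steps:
$29600 + \left(\frac{24416}{-23056} + \frac{4 \left(-13\right) a{\left(-4,-1 \right)}}{8022 + 10523}\right) = 29600 + \left(\frac{24416}{-23056} + \frac{4 \left(-13\right) \left(\left(-1\right) \left(-1\right)\right)}{8022 + 10523}\right) = 29600 + \left(24416 \left(- \frac{1}{23056}\right) + \frac{\left(-52\right) 1}{18545}\right) = 29600 - \frac{28374602}{26723345} = \frac{790982637398}{26723345}$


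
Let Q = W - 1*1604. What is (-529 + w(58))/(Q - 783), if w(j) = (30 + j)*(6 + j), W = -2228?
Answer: -5103/4615 ≈ -1.1057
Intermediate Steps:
Q = -3832 (Q = -2228 - 1*1604 = -2228 - 1604 = -3832)
w(j) = (6 + j)*(30 + j)
(-529 + w(58))/(Q - 783) = (-529 + (180 + 58**2 + 36*58))/(-3832 - 783) = (-529 + (180 + 3364 + 2088))/(-4615) = (-529 + 5632)*(-1/4615) = 5103*(-1/4615) = -5103/4615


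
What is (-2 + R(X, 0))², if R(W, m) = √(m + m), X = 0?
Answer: 4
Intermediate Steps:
R(W, m) = √2*√m (R(W, m) = √(2*m) = √2*√m)
(-2 + R(X, 0))² = (-2 + √2*√0)² = (-2 + √2*0)² = (-2 + 0)² = (-2)² = 4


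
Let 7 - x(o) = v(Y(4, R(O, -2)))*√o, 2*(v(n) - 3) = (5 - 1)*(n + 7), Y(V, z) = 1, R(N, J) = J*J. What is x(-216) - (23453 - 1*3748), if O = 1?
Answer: -19698 - 114*I*√6 ≈ -19698.0 - 279.24*I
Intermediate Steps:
R(N, J) = J²
v(n) = 17 + 2*n (v(n) = 3 + ((5 - 1)*(n + 7))/2 = 3 + (4*(7 + n))/2 = 3 + (28 + 4*n)/2 = 3 + (14 + 2*n) = 17 + 2*n)
x(o) = 7 - 19*√o (x(o) = 7 - (17 + 2*1)*√o = 7 - (17 + 2)*√o = 7 - 19*√o)
x(-216) - (23453 - 1*3748) = (7 - 114*I*√6) - (23453 - 1*3748) = (7 - 114*I*√6) - (23453 - 3748) = (7 - 114*I*√6) - 1*19705 = (7 - 114*I*√6) - 19705 = -19698 - 114*I*√6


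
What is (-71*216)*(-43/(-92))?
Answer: -164862/23 ≈ -7167.9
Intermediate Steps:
(-71*216)*(-43/(-92)) = -(-659448)*(-1)/92 = -15336*43/92 = -164862/23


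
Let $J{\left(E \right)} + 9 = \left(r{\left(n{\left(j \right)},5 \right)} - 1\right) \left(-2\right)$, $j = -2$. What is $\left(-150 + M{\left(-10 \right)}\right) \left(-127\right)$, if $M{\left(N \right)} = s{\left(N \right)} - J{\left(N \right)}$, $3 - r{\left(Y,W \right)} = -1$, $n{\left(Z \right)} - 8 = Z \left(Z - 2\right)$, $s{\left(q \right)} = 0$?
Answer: $17145$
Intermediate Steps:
$n{\left(Z \right)} = 8 + Z \left(-2 + Z\right)$ ($n{\left(Z \right)} = 8 + Z \left(Z - 2\right) = 8 + Z \left(-2 + Z\right)$)
$r{\left(Y,W \right)} = 4$ ($r{\left(Y,W \right)} = 3 - -1 = 3 + 1 = 4$)
$J{\left(E \right)} = -15$ ($J{\left(E \right)} = -9 + \left(4 - 1\right) \left(-2\right) = -9 + 3 \left(-2\right) = -9 - 6 = -15$)
$M{\left(N \right)} = 15$ ($M{\left(N \right)} = 0 - -15 = 0 + 15 = 15$)
$\left(-150 + M{\left(-10 \right)}\right) \left(-127\right) = \left(-150 + 15\right) \left(-127\right) = \left(-135\right) \left(-127\right) = 17145$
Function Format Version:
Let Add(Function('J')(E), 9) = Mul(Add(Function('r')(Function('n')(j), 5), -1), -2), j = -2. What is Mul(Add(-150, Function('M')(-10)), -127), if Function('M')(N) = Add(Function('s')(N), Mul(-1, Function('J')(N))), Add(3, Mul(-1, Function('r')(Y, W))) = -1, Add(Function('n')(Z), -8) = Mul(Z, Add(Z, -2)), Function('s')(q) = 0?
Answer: 17145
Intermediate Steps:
Function('n')(Z) = Add(8, Mul(Z, Add(-2, Z))) (Function('n')(Z) = Add(8, Mul(Z, Add(Z, -2))) = Add(8, Mul(Z, Add(-2, Z))))
Function('r')(Y, W) = 4 (Function('r')(Y, W) = Add(3, Mul(-1, -1)) = Add(3, 1) = 4)
Function('J')(E) = -15 (Function('J')(E) = Add(-9, Mul(Add(4, -1), -2)) = Add(-9, Mul(3, -2)) = Add(-9, -6) = -15)
Function('M')(N) = 15 (Function('M')(N) = Add(0, Mul(-1, -15)) = Add(0, 15) = 15)
Mul(Add(-150, Function('M')(-10)), -127) = Mul(Add(-150, 15), -127) = Mul(-135, -127) = 17145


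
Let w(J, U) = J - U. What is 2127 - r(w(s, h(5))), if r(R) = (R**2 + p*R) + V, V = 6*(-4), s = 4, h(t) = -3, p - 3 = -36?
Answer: 2333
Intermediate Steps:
p = -33 (p = 3 - 36 = -33)
V = -24
r(R) = -24 + R**2 - 33*R (r(R) = (R**2 - 33*R) - 24 = -24 + R**2 - 33*R)
2127 - r(w(s, h(5))) = 2127 - (-24 + (4 - 1*(-3))**2 - 33*(4 - 1*(-3))) = 2127 - (-24 + (4 + 3)**2 - 33*(4 + 3)) = 2127 - (-24 + 7**2 - 33*7) = 2127 - (-24 + 49 - 231) = 2127 - 1*(-206) = 2127 + 206 = 2333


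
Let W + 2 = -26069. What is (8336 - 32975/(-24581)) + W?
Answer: -435911060/24581 ≈ -17734.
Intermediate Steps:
W = -26071 (W = -2 - 26069 = -26071)
(8336 - 32975/(-24581)) + W = (8336 - 32975/(-24581)) - 26071 = (8336 - 32975*(-1/24581)) - 26071 = (8336 + 32975/24581) - 26071 = 204940191/24581 - 26071 = -435911060/24581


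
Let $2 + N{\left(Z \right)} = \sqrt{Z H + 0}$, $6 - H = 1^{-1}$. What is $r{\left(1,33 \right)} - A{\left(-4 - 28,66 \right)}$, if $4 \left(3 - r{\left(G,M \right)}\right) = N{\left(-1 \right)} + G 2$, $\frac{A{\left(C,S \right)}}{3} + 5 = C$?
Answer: $114 - \frac{i \sqrt{5}}{4} \approx 114.0 - 0.55902 i$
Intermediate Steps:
$H = 5$ ($H = 6 - 1^{-1} = 6 - 1 = 5$)
$A{\left(C,S \right)} = -15 + 3 C$
$N{\left(Z \right)} = -2 + \sqrt{5} \sqrt{Z}$ ($N{\left(Z \right)} = -2 + \sqrt{Z 5 + 0} = -2 + \sqrt{5 Z + 0} = -2 + \sqrt{5 Z} = -2 + \sqrt{5} \sqrt{Z}$)
$r{\left(G,M \right)} = \frac{7}{2} - \frac{G}{2} - \frac{i \sqrt{5}}{4}$ ($r{\left(G,M \right)} = 3 - \frac{\left(-2 + \sqrt{5} \sqrt{-1}\right) + G 2}{4} = 3 - \frac{\left(-2 + \sqrt{5} i\right) + 2 G}{4} = 3 - \frac{\left(-2 + i \sqrt{5}\right) + 2 G}{4} = 3 - \frac{-2 + 2 G + i \sqrt{5}}{4} = 3 - \left(- \frac{1}{2} + \frac{G}{2} + \frac{i \sqrt{5}}{4}\right) = \frac{7}{2} - \frac{G}{2} - \frac{i \sqrt{5}}{4}$)
$r{\left(1,33 \right)} - A{\left(-4 - 28,66 \right)} = \left(\frac{7}{2} - \frac{1}{2} - \frac{i \sqrt{5}}{4}\right) - \left(-15 + 3 \left(-4 - 28\right)\right) = \left(\frac{7}{2} - \frac{1}{2} - \frac{i \sqrt{5}}{4}\right) - \left(-15 + 3 \left(-32\right)\right) = \left(3 - \frac{i \sqrt{5}}{4}\right) - \left(-15 - 96\right) = \left(3 - \frac{i \sqrt{5}}{4}\right) - -111 = \left(3 - \frac{i \sqrt{5}}{4}\right) + 111 = 114 - \frac{i \sqrt{5}}{4}$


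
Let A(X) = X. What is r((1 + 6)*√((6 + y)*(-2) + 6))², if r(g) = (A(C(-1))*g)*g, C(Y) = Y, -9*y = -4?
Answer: 9229444/81 ≈ 1.1394e+5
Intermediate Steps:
y = 4/9 (y = -⅑*(-4) = 4/9 ≈ 0.44444)
r(g) = -g² (r(g) = (-g)*g = -g²)
r((1 + 6)*√((6 + y)*(-2) + 6))² = (-((1 + 6)*√((6 + 4/9)*(-2) + 6))²)² = (-(7*√((58/9)*(-2) + 6))²)² = (-(7*√(-116/9 + 6))²)² = (-(7*√(-62/9))²)² = (-(7*(I*√62/3))²)² = (-(7*I*√62/3)²)² = (-1*(-3038/9))² = (3038/9)² = 9229444/81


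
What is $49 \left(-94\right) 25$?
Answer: $-115150$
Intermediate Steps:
$49 \left(-94\right) 25 = \left(-4606\right) 25 = -115150$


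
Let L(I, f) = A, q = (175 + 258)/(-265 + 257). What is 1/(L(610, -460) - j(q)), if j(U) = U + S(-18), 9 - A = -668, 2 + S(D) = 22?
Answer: 8/5689 ≈ 0.0014062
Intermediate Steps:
S(D) = 20 (S(D) = -2 + 22 = 20)
A = 677 (A = 9 - 1*(-668) = 9 + 668 = 677)
q = -433/8 (q = 433/(-8) = 433*(-⅛) = -433/8 ≈ -54.125)
L(I, f) = 677
j(U) = 20 + U (j(U) = U + 20 = 20 + U)
1/(L(610, -460) - j(q)) = 1/(677 - (20 - 433/8)) = 1/(677 - 1*(-273/8)) = 1/(677 + 273/8) = 1/(5689/8) = 8/5689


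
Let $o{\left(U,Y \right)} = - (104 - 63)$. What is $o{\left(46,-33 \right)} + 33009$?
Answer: $32968$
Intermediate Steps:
$o{\left(U,Y \right)} = -41$ ($o{\left(U,Y \right)} = - (104 - 63) = \left(-1\right) 41 = -41$)
$o{\left(46,-33 \right)} + 33009 = -41 + 33009 = 32968$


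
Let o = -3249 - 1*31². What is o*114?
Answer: -479940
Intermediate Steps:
o = -4210 (o = -3249 - 1*961 = -3249 - 961 = -4210)
o*114 = -4210*114 = -479940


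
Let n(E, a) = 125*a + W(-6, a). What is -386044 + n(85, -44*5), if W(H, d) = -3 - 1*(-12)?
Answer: -413535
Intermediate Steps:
W(H, d) = 9 (W(H, d) = -3 + 12 = 9)
n(E, a) = 9 + 125*a (n(E, a) = 125*a + 9 = 9 + 125*a)
-386044 + n(85, -44*5) = -386044 + (9 + 125*(-44*5)) = -386044 + (9 + 125*(-220)) = -386044 + (9 - 27500) = -386044 - 27491 = -413535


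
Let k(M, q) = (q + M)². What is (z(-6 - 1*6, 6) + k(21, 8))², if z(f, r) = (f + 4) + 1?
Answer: 695556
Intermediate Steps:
k(M, q) = (M + q)²
z(f, r) = 5 + f (z(f, r) = (4 + f) + 1 = 5 + f)
(z(-6 - 1*6, 6) + k(21, 8))² = ((5 + (-6 - 1*6)) + (21 + 8)²)² = ((5 + (-6 - 6)) + 29²)² = ((5 - 12) + 841)² = (-7 + 841)² = 834² = 695556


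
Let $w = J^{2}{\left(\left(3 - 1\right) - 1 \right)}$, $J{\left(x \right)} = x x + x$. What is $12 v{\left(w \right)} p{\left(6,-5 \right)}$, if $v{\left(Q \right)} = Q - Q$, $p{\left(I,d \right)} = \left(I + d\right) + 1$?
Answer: $0$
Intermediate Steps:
$J{\left(x \right)} = x + x^{2}$ ($J{\left(x \right)} = x^{2} + x = x + x^{2}$)
$p{\left(I,d \right)} = 1 + I + d$
$w = 4$ ($w = \left(\left(\left(3 - 1\right) - 1\right) \left(1 + \left(\left(3 - 1\right) - 1\right)\right)\right)^{2} = \left(\left(2 - 1\right) \left(1 + \left(2 - 1\right)\right)\right)^{2} = \left(1 \left(1 + 1\right)\right)^{2} = \left(1 \cdot 2\right)^{2} = 2^{2} = 4$)
$v{\left(Q \right)} = 0$
$12 v{\left(w \right)} p{\left(6,-5 \right)} = 12 \cdot 0 \left(1 + 6 - 5\right) = 0 \cdot 2 = 0$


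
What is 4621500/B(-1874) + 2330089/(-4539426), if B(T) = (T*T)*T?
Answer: -959743143308096/1867195180764489 ≈ -0.51400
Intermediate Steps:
B(T) = T³ (B(T) = T²*T = T³)
4621500/B(-1874) + 2330089/(-4539426) = 4621500/((-1874)³) + 2330089/(-4539426) = 4621500/(-6581255624) + 2330089*(-1/4539426) = 4621500*(-1/6581255624) - 2330089/4539426 = -1155375/1645313906 - 2330089/4539426 = -959743143308096/1867195180764489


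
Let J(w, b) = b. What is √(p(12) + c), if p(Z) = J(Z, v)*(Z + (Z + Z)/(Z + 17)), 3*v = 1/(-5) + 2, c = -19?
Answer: I*√237655/145 ≈ 3.3621*I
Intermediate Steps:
v = ⅗ (v = (1/(-5) + 2)/3 = (-⅕ + 2)/3 = (⅓)*(9/5) = ⅗ ≈ 0.60000)
p(Z) = 3*Z/5 + 6*Z/(5*(17 + Z)) (p(Z) = 3*(Z + (Z + Z)/(Z + 17))/5 = 3*(Z + (2*Z)/(17 + Z))/5 = 3*(Z + 2*Z/(17 + Z))/5 = 3*Z/5 + 6*Z/(5*(17 + Z)))
√(p(12) + c) = √((⅗)*12*(19 + 12)/(17 + 12) - 19) = √((⅗)*12*31/29 - 19) = √((⅗)*12*(1/29)*31 - 19) = √(1116/145 - 19) = √(-1639/145) = I*√237655/145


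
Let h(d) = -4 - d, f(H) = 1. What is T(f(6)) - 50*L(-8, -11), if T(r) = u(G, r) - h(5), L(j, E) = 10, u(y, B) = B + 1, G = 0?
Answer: -489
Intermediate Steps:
u(y, B) = 1 + B
T(r) = 10 + r (T(r) = (1 + r) - (-4 - 1*5) = (1 + r) - (-4 - 5) = (1 + r) - 1*(-9) = (1 + r) + 9 = 10 + r)
T(f(6)) - 50*L(-8, -11) = (10 + 1) - 50*10 = 11 - 500 = -489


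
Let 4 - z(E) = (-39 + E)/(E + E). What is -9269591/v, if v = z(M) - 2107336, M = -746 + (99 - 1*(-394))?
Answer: 2345206523/533155142 ≈ 4.3987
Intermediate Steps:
M = -253 (M = -746 + (99 + 394) = -746 + 493 = -253)
z(E) = 4 - (-39 + E)/(2*E) (z(E) = 4 - (-39 + E)/(E + E) = 4 - (-39 + E)/(2*E))
v = -533155142/253 (v = (½)*(39 + 7*(-253))/(-253) - 2107336 = (½)*(-1/253)*(39 - 1771) - 2107336 = (½)*(-1/253)*(-1732) - 2107336 = 866/253 - 2107336 = -533155142/253 ≈ -2.1073e+6)
-9269591/v = -9269591/(-533155142/253) = -9269591*(-253/533155142) = 2345206523/533155142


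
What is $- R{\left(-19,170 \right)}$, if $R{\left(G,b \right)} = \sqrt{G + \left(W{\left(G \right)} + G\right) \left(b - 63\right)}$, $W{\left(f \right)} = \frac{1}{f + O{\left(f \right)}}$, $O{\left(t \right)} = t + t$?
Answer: $- \frac{i \sqrt{6673047}}{57} \approx - 45.32 i$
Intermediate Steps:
$O{\left(t \right)} = 2 t$
$W{\left(f \right)} = \frac{1}{3 f}$ ($W{\left(f \right)} = \frac{1}{f + 2 f} = \frac{1}{3 f}$)
$R{\left(G,b \right)} = \sqrt{G + \left(-63 + b\right) \left(G + \frac{1}{3 G}\right)}$ ($R{\left(G,b \right)} = \sqrt{G + \left(\frac{1}{3 G} + G\right) \left(b - 63\right)} = \sqrt{G + \left(G + \frac{1}{3 G}\right) \left(-63 + b\right)} = \sqrt{G + \left(-63 + b\right) \left(G + \frac{1}{3 G}\right)}$)
$- R{\left(-19,170 \right)} = - \frac{\sqrt{3} \sqrt{\frac{-63 + 170 + 3 \left(-19\right)^{2} \left(-62 + 170\right)}{-19}}}{3} = - \frac{\sqrt{3} \sqrt{- \frac{-63 + 170 + 3 \cdot 361 \cdot 108}{19}}}{3} = - \frac{\sqrt{3} \sqrt{- \frac{-63 + 170 + 116964}{19}}}{3} = - \frac{\sqrt{3} \sqrt{\left(- \frac{1}{19}\right) 117071}}{3} = - \frac{\sqrt{3} \sqrt{- \frac{117071}{19}}}{3} = - \frac{\sqrt{3} \frac{i \sqrt{2224349}}{19}}{3} = - \frac{i \sqrt{6673047}}{57}$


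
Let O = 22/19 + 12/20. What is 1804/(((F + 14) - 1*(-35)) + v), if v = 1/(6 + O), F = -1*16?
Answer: 332387/6104 ≈ 54.454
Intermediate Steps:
O = 167/95 (O = 22*(1/19) + 12*(1/20) = 22/19 + ⅗ = 167/95 ≈ 1.7579)
F = -16
v = 95/737 (v = 1/(6 + 167/95) = 1/(737/95) = 95/737 ≈ 0.12890)
1804/(((F + 14) - 1*(-35)) + v) = 1804/(((-16 + 14) - 1*(-35)) + 95/737) = 1804/((-2 + 35) + 95/737) = 1804/(33 + 95/737) = 1804/(24416/737) = 1804*(737/24416) = 332387/6104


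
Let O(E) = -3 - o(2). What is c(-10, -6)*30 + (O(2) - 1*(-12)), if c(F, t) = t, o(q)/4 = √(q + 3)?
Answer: -171 - 4*√5 ≈ -179.94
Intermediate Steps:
o(q) = 4*√(3 + q) (o(q) = 4*√(q + 3) = 4*√(3 + q))
O(E) = -3 - 4*√5 (O(E) = -3 - 4*√(3 + 2) = -3 - 4*√5)
c(-10, -6)*30 + (O(2) - 1*(-12)) = -6*30 + ((-3 - 4*√5) - 1*(-12)) = -180 + ((-3 - 4*√5) + 12) = -180 + (9 - 4*√5) = -171 - 4*√5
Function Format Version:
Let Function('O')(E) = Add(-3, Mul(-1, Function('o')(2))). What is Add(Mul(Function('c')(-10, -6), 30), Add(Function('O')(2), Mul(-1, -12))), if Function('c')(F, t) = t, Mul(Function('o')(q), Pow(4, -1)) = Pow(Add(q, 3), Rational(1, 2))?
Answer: Add(-171, Mul(-4, Pow(5, Rational(1, 2)))) ≈ -179.94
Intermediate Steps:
Function('o')(q) = Mul(4, Pow(Add(3, q), Rational(1, 2))) (Function('o')(q) = Mul(4, Pow(Add(q, 3), Rational(1, 2))) = Mul(4, Pow(Add(3, q), Rational(1, 2))))
Function('O')(E) = Add(-3, Mul(-4, Pow(5, Rational(1, 2)))) (Function('O')(E) = Add(-3, Mul(-1, Mul(4, Pow(Add(3, 2), Rational(1, 2))))) = Add(-3, Mul(-1, Mul(4, Pow(5, Rational(1, 2))))) = Add(-3, Mul(-4, Pow(5, Rational(1, 2)))))
Add(Mul(Function('c')(-10, -6), 30), Add(Function('O')(2), Mul(-1, -12))) = Add(Mul(-6, 30), Add(Add(-3, Mul(-4, Pow(5, Rational(1, 2)))), Mul(-1, -12))) = Add(-180, Add(Add(-3, Mul(-4, Pow(5, Rational(1, 2)))), 12)) = Add(-180, Add(9, Mul(-4, Pow(5, Rational(1, 2))))) = Add(-171, Mul(-4, Pow(5, Rational(1, 2))))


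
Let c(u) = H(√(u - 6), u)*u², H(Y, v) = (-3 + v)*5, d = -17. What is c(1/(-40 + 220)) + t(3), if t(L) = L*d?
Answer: -59486939/1166400 ≈ -51.000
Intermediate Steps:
H(Y, v) = -15 + 5*v
c(u) = u²*(-15 + 5*u) (c(u) = (-15 + 5*u)*u² = u²*(-15 + 5*u))
t(L) = -17*L (t(L) = L*(-17) = -17*L)
c(1/(-40 + 220)) + t(3) = 5*(1/(-40 + 220))²*(-3 + 1/(-40 + 220)) - 17*3 = 5*(1/180)²*(-3 + 1/180) - 51 = 5*(1/32400)*(-539/180) - 51 = -539/1166400 - 51 = -59486939/1166400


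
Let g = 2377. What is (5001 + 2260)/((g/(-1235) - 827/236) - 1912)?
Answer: -2116291060/558853837 ≈ -3.7868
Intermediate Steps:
(5001 + 2260)/((g/(-1235) - 827/236) - 1912) = (5001 + 2260)/((2377/(-1235) - 827/236) - 1912) = 7261/((2377*(-1/1235) - 827*1/236) - 1912) = 7261/((-2377/1235 - 827/236) - 1912) = 7261/(-1582317/291460 - 1912) = 7261/(-558853837/291460) = 7261*(-291460/558853837) = -2116291060/558853837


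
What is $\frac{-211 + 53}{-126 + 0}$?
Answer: $\frac{79}{63} \approx 1.254$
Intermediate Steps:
$\frac{-211 + 53}{-126 + 0} = - \frac{158}{-126} = \left(-158\right) \left(- \frac{1}{126}\right) = \frac{79}{63}$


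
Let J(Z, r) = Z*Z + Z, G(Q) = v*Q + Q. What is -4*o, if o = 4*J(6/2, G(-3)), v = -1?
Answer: -192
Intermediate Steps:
G(Q) = 0 (G(Q) = -Q + Q = 0)
J(Z, r) = Z + Z² (J(Z, r) = Z² + Z = Z + Z²)
o = 48 (o = 4*((6/2)*(1 + 6/2)) = 4*((6*(½))*(1 + 6*(½))) = 4*(3*(1 + 3)) = 4*(3*4) = 4*12 = 48)
-4*o = -4*48 = -192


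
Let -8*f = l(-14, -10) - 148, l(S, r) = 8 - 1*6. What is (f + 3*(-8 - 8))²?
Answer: 14161/16 ≈ 885.06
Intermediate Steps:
l(S, r) = 2 (l(S, r) = 8 - 6 = 2)
f = 73/4 (f = -(2 - 148)/8 = -⅛*(-146) = 73/4 ≈ 18.250)
(f + 3*(-8 - 8))² = (73/4 + 3*(-8 - 8))² = (73/4 + 3*(-16))² = (73/4 - 48)² = (-119/4)² = 14161/16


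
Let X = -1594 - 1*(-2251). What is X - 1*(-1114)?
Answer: 1771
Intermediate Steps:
X = 657 (X = -1594 + 2251 = 657)
X - 1*(-1114) = 657 - 1*(-1114) = 657 + 1114 = 1771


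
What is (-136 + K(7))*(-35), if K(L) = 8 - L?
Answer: 4725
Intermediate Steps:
(-136 + K(7))*(-35) = (-136 + (8 - 1*7))*(-35) = (-136 + (8 - 7))*(-35) = (-136 + 1)*(-35) = -135*(-35) = 4725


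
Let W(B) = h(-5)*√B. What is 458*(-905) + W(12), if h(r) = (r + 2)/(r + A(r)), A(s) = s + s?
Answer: -414490 + 2*√3/5 ≈ -4.1449e+5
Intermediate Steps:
A(s) = 2*s
h(r) = (2 + r)/(3*r) (h(r) = (r + 2)/(r + 2*r) = (2 + r)/((3*r)) = (2 + r)*(1/(3*r)) = (2 + r)/(3*r))
W(B) = √B/5 (W(B) = ((⅓)*(2 - 5)/(-5))*√B = ((⅓)*(-⅕)*(-3))*√B = √B/5)
458*(-905) + W(12) = 458*(-905) + √12/5 = -414490 + (2*√3)/5 = -414490 + 2*√3/5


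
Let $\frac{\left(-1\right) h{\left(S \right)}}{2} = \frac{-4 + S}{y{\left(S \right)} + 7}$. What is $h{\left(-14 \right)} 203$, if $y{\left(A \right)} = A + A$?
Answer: $-348$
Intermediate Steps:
$y{\left(A \right)} = 2 A$
$h{\left(S \right)} = - \frac{2 \left(-4 + S\right)}{7 + 2 S}$ ($h{\left(S \right)} = - 2 \frac{-4 + S}{2 S + 7} = - 2 \frac{-4 + S}{7 + 2 S} = - \frac{2 \left(-4 + S\right)}{7 + 2 S}$)
$h{\left(-14 \right)} 203 = \frac{2 \left(4 - -14\right)}{7 + 2 \left(-14\right)} 203 = \frac{2 \left(4 + 14\right)}{7 - 28} \cdot 203 = 2 \frac{1}{-21} \cdot 18 \cdot 203 = 2 \left(- \frac{1}{21}\right) 18 \cdot 203 = \left(- \frac{12}{7}\right) 203 = -348$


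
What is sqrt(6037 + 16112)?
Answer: 3*sqrt(2461) ≈ 148.83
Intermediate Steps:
sqrt(6037 + 16112) = sqrt(22149) = 3*sqrt(2461)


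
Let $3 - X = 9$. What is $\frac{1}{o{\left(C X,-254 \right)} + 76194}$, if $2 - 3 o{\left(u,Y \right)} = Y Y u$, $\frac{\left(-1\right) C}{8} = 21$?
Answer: $- \frac{3}{64803544} \approx -4.6294 \cdot 10^{-8}$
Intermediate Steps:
$C = -168$ ($C = \left(-8\right) 21 = -168$)
$X = -6$ ($X = 3 - 9 = -6$)
$o{\left(u,Y \right)} = \frac{2}{3} - \frac{u Y^{2}}{3}$ ($o{\left(u,Y \right)} = \frac{2}{3} - \frac{Y Y u}{3} = \frac{2}{3} - \frac{Y^{2} u}{3} = \frac{2}{3} - \frac{u Y^{2}}{3}$)
$\frac{1}{o{\left(C X,-254 \right)} + 76194} = \frac{1}{\left(\frac{2}{3} - \frac{\left(-168\right) \left(-6\right) \left(-254\right)^{2}}{3}\right) + 76194} = \frac{1}{\left(\frac{2}{3} - 336 \cdot 64516\right) + 76194} = \frac{1}{\left(\frac{2}{3} - 21677376\right) + 76194} = \frac{1}{- \frac{65032126}{3} + 76194} = \frac{1}{- \frac{64803544}{3}} = - \frac{3}{64803544}$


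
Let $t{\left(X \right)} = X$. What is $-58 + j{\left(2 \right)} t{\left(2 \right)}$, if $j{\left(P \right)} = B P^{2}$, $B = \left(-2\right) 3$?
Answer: $-106$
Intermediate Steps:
$B = -6$
$j{\left(P \right)} = - 6 P^{2}$
$-58 + j{\left(2 \right)} t{\left(2 \right)} = -58 + - 6 \cdot 2^{2} \cdot 2 = -58 + \left(-6\right) 4 \cdot 2 = -58 - 48 = -106$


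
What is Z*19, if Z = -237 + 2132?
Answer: 36005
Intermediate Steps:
Z = 1895
Z*19 = 1895*19 = 36005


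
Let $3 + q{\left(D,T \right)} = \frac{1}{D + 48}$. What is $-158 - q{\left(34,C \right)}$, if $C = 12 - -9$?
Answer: $- \frac{12711}{82} \approx -155.01$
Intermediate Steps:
$C = 21$ ($C = 12 + 9 = 21$)
$q{\left(D,T \right)} = -3 + \frac{1}{48 + D}$ ($q{\left(D,T \right)} = -3 + \frac{1}{D + 48} = -3 + \frac{1}{48 + D}$)
$-158 - q{\left(34,C \right)} = -158 - \frac{-143 - 102}{48 + 34} = -158 - \frac{-143 - 102}{82} = -158 - \frac{1}{82} \left(-245\right) = -158 - - \frac{245}{82} = -158 + \frac{245}{82} = - \frac{12711}{82}$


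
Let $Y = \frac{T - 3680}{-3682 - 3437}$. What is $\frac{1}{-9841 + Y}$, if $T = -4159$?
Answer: $- \frac{791}{7783360} \approx -0.00010163$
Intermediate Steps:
$Y = \frac{871}{791}$ ($Y = \frac{-4159 - 3680}{-3682 - 3437} = - \frac{7839}{-7119} = \left(-7839\right) \left(- \frac{1}{7119}\right) = \frac{871}{791} \approx 1.1011$)
$\frac{1}{-9841 + Y} = \frac{1}{-9841 + \frac{871}{791}} = \frac{1}{- \frac{7783360}{791}} = - \frac{791}{7783360}$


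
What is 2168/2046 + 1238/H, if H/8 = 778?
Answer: 4006645/3183576 ≈ 1.2585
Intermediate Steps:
H = 6224 (H = 8*778 = 6224)
2168/2046 + 1238/H = 2168/2046 + 1238/6224 = 2168*(1/2046) + 1238*(1/6224) = 1084/1023 + 619/3112 = 4006645/3183576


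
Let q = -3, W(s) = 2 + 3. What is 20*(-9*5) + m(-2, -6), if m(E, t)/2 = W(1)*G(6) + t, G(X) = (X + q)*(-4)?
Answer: -1032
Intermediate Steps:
W(s) = 5
G(X) = 12 - 4*X (G(X) = (X - 3)*(-4) = (-3 + X)*(-4) = 12 - 4*X)
m(E, t) = -120 + 2*t (m(E, t) = 2*(5*(12 - 4*6) + t) = 2*(5*(12 - 24) + t) = 2*(5*(-12) + t) = 2*(-60 + t) = -120 + 2*t)
20*(-9*5) + m(-2, -6) = 20*(-9*5) + (-120 + 2*(-6)) = 20*(-45) + (-120 - 12) = -900 - 132 = -1032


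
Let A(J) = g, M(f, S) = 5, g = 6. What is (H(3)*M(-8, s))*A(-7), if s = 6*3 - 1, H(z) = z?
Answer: 90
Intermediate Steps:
s = 17 (s = 18 - 1 = 17)
A(J) = 6
(H(3)*M(-8, s))*A(-7) = (3*5)*6 = 15*6 = 90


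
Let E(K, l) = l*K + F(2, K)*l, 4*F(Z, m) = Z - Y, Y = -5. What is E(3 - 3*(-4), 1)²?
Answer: 4489/16 ≈ 280.56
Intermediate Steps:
F(Z, m) = 5/4 + Z/4 (F(Z, m) = (Z - 1*(-5))/4 = (Z + 5)/4 = (5 + Z)/4 = 5/4 + Z/4)
E(K, l) = 7*l/4 + K*l (E(K, l) = l*K + (5/4 + (¼)*2)*l = K*l + (5/4 + ½)*l = K*l + 7*l/4 = 7*l/4 + K*l)
E(3 - 3*(-4), 1)² = ((¼)*1*(7 + 4*(3 - 3*(-4))))² = ((¼)*1*(7 + 4*(3 + 12)))² = ((¼)*1*(7 + 4*15))² = ((¼)*1*(7 + 60))² = ((¼)*1*67)² = (67/4)² = 4489/16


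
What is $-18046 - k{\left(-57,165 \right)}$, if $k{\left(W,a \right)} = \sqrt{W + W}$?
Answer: $-18046 - i \sqrt{114} \approx -18046.0 - 10.677 i$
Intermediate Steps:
$k{\left(W,a \right)} = \sqrt{2} \sqrt{W}$ ($k{\left(W,a \right)} = \sqrt{2 W} = \sqrt{2} \sqrt{W}$)
$-18046 - k{\left(-57,165 \right)} = -18046 - \sqrt{2} \sqrt{-57} = -18046 - \sqrt{2} i \sqrt{57} = -18046 - i \sqrt{114}$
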